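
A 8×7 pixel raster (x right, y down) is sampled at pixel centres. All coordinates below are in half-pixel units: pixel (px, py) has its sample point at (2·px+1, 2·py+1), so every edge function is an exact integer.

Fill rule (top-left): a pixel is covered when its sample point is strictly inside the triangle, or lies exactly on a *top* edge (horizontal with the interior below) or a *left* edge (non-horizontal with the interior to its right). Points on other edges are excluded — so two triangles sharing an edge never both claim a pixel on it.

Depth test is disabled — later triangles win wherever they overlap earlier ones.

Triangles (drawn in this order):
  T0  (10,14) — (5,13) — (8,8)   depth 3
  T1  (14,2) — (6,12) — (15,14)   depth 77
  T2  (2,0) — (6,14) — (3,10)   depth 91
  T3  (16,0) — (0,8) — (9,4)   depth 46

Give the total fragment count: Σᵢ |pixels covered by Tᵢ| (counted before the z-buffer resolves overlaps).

T0:
  2·area = 28
  edge (10, 14)→(5, 13): d=(-5,-1) top-left  bias=+0
  edge (5, 13)→(8, 8): d=(3,-5) top-left  bias=+0
  edge (8, 8)→(10, 14): d=(2,6) right/bottom  bias=-1
    (5,1)@(11, 3): e=[56,0,-28] → ·  [on edge]
    (3,2)@(7, 5): e=[42,-14,0] → ·  [on edge]
    (3,5)@(7, 11): e=[12,4,12] → █
    (4,5)@(9, 11): e=[14,14,0] → ·  [on edge]
    (2,6)@(5, 13): e=[0,0,28] → █  [on edge]
    (4,6)@(9, 13): e=[4,20,4] → █
    (5,6)@(11, 13): e=[6,30,-8] → ·
  covered (4 px):
    · · · · · · · ·
    · · · · · · · ·
    · · · · · · · ·
    · · · · · · · ·
    · · · · · · · ·
    · · · █ · · · ·
    · · █ █ █ · · ·
T1:
  2·area = 106  (B↔C swapped to make it positive)
  edge (14, 2)→(15, 14): d=(1,12) right/bottom  bias=-1
  edge (15, 14)→(6, 12): d=(-9,-2) top-left  bias=+0
  edge (6, 12)→(14, 2): d=(8,-10) top-left  bias=+0
    (6,2)@(13, 5): e=[15,77,14] → █
    (7,2)@(15, 5): e=[-9,81,34] → ·
    (5,3)@(11, 7): e=[41,55,10] → █
    (7,3)@(15, 7): e=[-7,63,50] → ·
    (4,4)@(9, 9): e=[67,33,6] → █
    (7,4)@(15, 9): e=[-5,45,66] → ·
    (3,5)@(7, 11): e=[93,11,2] → █
    (7,5)@(15, 11): e=[-3,27,82] → ·
    (3,6)@(7, 13): e=[95,-7,18] → ·
    (4,6)@(9, 13): e=[71,-3,38] → ·
    (5,6)@(11, 13): e=[47,1,58] → █
    (7,6)@(15, 13): e=[-1,9,98] → ·
  covered (12 px):
    · · · · · · · ·
    · · · · · · · ·
    · · · · · · █ ·
    · · · · · █ █ ·
    · · · · █ █ █ ·
    · · · █ █ █ █ ·
    · · · · · █ █ ·
T2:
  2·area = 26
  edge (2, 0)→(6, 14): d=(4,14) right/bottom  bias=-1
  edge (6, 14)→(3, 10): d=(-3,-4) top-left  bias=+0
  edge (3, 10)→(2, 0): d=(-1,-10) top-left  bias=+0
    (1,2)@(3, 5): e=[6,15,5] → █
    (2,2)@(5, 5): e=[-22,23,25] → ·
    (1,3)@(3, 7): e=[14,9,3] → █
    (2,3)@(5, 7): e=[-14,17,23] → ·
    (1,4)@(3, 9): e=[22,3,1] → █
    (2,4)@(5, 9): e=[-6,11,21] → ·
    (1,5)@(3, 11): e=[30,-3,-1] → ·
    (2,5)@(5, 11): e=[2,5,19] → █
    (3,5)@(7, 11): e=[-26,13,39] → ·
    (2,6)@(5, 13): e=[10,-1,17] → ·
  covered (4 px):
    · · · · · · · ·
    · · · · · · · ·
    · █ · · · · · ·
    · █ · · · · · ·
    · █ · · · · · ·
    · · █ · · · · ·
    · · · · · · · ·
T3:
  2·area = 8  (B↔C swapped to make it positive)
  edge (16, 0)→(9, 4): d=(-7,4) right/bottom  bias=-1
  edge (9, 4)→(0, 8): d=(-9,4) right/bottom  bias=-1
  edge (0, 8)→(16, 0): d=(16,-8) top-left  bias=+0
  covered (0 px):
    · · · · · · · ·
    · · · · · · · ·
    · · · · · · · ·
    · · · · · · · ·
    · · · · · · · ·
    · · · · · · · ·
    · · · · · · · ·

Answer: 20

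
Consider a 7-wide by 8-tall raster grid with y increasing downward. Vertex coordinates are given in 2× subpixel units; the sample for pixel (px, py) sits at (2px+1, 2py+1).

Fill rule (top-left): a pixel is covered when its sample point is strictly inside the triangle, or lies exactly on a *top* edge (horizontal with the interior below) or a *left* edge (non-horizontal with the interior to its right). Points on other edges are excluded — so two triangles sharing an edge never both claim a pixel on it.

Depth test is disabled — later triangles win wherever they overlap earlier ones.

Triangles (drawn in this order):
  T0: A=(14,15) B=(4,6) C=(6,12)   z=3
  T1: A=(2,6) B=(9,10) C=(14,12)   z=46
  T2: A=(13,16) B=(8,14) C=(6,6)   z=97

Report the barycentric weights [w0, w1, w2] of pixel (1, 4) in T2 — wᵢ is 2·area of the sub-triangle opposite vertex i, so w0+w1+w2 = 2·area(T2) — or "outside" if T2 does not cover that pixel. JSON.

T0:
  2·area = 42  (B↔C swapped to make it positive)
  edge (14, 15)→(6, 12): d=(-8,-3) top-left  bias=+0
  edge (6, 12)→(4, 6): d=(-2,-6) top-left  bias=+0
  edge (4, 6)→(14, 15): d=(10,9) right/bottom  bias=-1
    (1,1)@(3, 3): e=[63,0,-21] → ·  [on edge]
    (2,3)@(5, 7): e=[37,4,1] → █
    (3,3)@(7, 7): e=[43,16,-17] → ·
    (2,4)@(5, 9): e=[21,0,21] → █  [on edge]
    (3,4)@(7, 9): e=[27,12,3] → █
    (4,4)@(9, 9): e=[33,24,-15] → ·
    (2,5)@(5, 11): e=[5,-4,41] → ·
    (3,5)@(7, 11): e=[11,8,23] → █
    (4,5)@(9, 11): e=[17,20,5] → █
    (5,5)@(11, 11): e=[23,32,-13] → ·
    (3,6)@(7, 13): e=[-5,4,43] → ·
    (4,6)@(9, 13): e=[1,16,25] → █
    (3,7)@(7, 15): e=[-21,0,63] → ·  [on edge]
  covered (7 px):
    · · · · · · ·
    · · · · · · ·
    · · · · · · ·
    · · █ · · · ·
    · · █ █ · · ·
    · · · █ █ · ·
    · · · · █ █ ·
    · · · · · · ·
T1:
  2·area = 6  (B↔C swapped to make it positive)
  edge (2, 6)→(14, 12): d=(12,6) right/bottom  bias=-1
  edge (14, 12)→(9, 10): d=(-5,-2) top-left  bias=+0
  edge (9, 10)→(2, 6): d=(-7,-4) top-left  bias=+0
  covered (0 px):
    · · · · · · ·
    · · · · · · ·
    · · · · · · ·
    · · · · · · ·
    · · · · · · ·
    · · · · · · ·
    · · · · · · ·
    · · · · · · ·
T2:
  2·area = 36
  edge (13, 16)→(8, 14): d=(-5,-2) top-left  bias=+0
  edge (8, 14)→(6, 6): d=(-2,-8) top-left  bias=+0
  edge (6, 6)→(13, 16): d=(7,10) right/bottom  bias=-1
    (3,4)@(7, 9): e=[23,2,11] → █
    (4,4)@(9, 9): e=[27,18,-9] → ·
    (3,5)@(7, 11): e=[13,-2,25] → ·
    (4,5)@(9, 11): e=[17,14,5] → █
    (5,5)@(11, 11): e=[21,30,-15] → ·
    (4,6)@(9, 13): e=[7,10,19] → █
    (5,6)@(11, 13): e=[11,26,-1] → ·
    (4,7)@(9, 15): e=[-3,6,33] → ·
    (5,7)@(11, 15): e=[1,22,13] → █
    (6,7)@(13, 15): e=[5,38,-7] → ·
  covered (4 px):
    · · · · · · ·
    · · · · · · ·
    · · · · · · ·
    · · · · · · ·
    · · · █ · · ·
    · · · · █ · ·
    · · · · █ · ·
    · · · · · █ ·

Answer: "outside"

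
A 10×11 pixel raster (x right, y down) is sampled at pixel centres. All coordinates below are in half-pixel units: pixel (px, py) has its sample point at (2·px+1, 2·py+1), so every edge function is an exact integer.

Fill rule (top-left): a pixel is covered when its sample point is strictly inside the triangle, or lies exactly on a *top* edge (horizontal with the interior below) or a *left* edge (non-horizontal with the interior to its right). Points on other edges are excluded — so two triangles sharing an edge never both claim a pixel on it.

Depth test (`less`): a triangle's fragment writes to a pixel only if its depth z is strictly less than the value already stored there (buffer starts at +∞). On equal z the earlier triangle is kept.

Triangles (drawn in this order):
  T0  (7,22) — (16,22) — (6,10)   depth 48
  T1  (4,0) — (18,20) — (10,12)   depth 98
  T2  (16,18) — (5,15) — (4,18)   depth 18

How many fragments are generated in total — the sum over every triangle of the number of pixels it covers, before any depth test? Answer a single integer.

T0:
  2·area = 108  (B↔C swapped to make it positive)
  edge (7, 22)→(6, 10): d=(-1,-12) top-left  bias=+0
  edge (6, 10)→(16, 22): d=(10,12) right/bottom  bias=-1
  edge (16, 22)→(7, 22): d=(-9,0) right/bottom  bias=-1
    (3,6)@(7, 13): e=[9,18,81] → #
    (4,6)@(9, 13): e=[33,-6,81] → ·
    (3,7)@(7, 15): e=[7,38,63] → #
    (4,7)@(9, 15): e=[31,14,63] → #
    (5,7)@(11, 15): e=[55,-10,63] → ·
    (3,8)@(7, 17): e=[5,58,45] → #
    (5,8)@(11, 17): e=[53,10,45] → #
    (6,8)@(13, 17): e=[77,-14,45] → ·
    (3,9)@(7, 19): e=[3,78,27] → #
    (6,9)@(13, 19): e=[75,6,27] → #
    (7,9)@(15, 19): e=[99,-18,27] → ·
    (3,10)@(7, 21): e=[1,98,9] → #
  covered (15 px):
    · · · · · · · · · ·
    · · · · · · · · · ·
    · · · · · · · · · ·
    · · · · · · · · · ·
    · · · · · · · · · ·
    · · · · · · · · · ·
    · · · # · · · · · ·
    · · · # # · · · · ·
    · · · # # # · · · ·
    · · · # # # # · · ·
    · · · # # # # # · ·
T1:
  2·area = 48
  edge (4, 0)→(18, 20): d=(14,20) right/bottom  bias=-1
  edge (18, 20)→(10, 12): d=(-8,-8) top-left  bias=+0
  edge (10, 12)→(4, 0): d=(-6,-12) top-left  bias=+0
    (0,1)@(1, 3): e=[102,0,-54] → ·  [on edge]
    (1,2)@(3, 5): e=[90,0,-42] → ·  [on edge]
    (3,2)@(7, 5): e=[10,32,6] → #
    (4,2)@(9, 5): e=[-30,48,30] → ·
    (2,3)@(5, 7): e=[78,0,-30] → ·  [on edge]
    (3,3)@(7, 7): e=[38,16,-6] → ·
    (3,4)@(7, 9): e=[66,0,-18] → ·  [on edge]
    (4,4)@(9, 9): e=[26,16,6] → #
    (5,4)@(11, 9): e=[-14,32,30] → ·
    (4,5)@(9, 11): e=[54,0,-6] → ·  [on edge]
    (5,5)@(11, 11): e=[14,16,18] → #
    (6,5)@(13, 11): e=[-26,32,42] → ·
    (5,6)@(11, 13): e=[42,0,6] → #  [on edge]
    (6,7)@(13, 15): e=[30,0,18] → #  [on edge]
    (7,8)@(15, 17): e=[18,0,30] → #  [on edge]
    (8,9)@(17, 19): e=[6,0,42] → #  [on edge]
    (9,10)@(19, 21): e=[-6,0,54] → ·  [on edge]
  covered (8 px):
    · · · · · · · · · ·
    · · · · · · · · · ·
    · · · # · · · · · ·
    · · · · · · · · · ·
    · · · · # · · · · ·
    · · · · · # · · · ·
    · · · · · # # · · ·
    · · · · · · # · · ·
    · · · · · · · # · ·
    · · · · · · · · # ·
    · · · · · · · · · ·
T2:
  2·area = 36  (B↔C swapped to make it positive)
  edge (16, 18)→(4, 18): d=(-12,0) right/bottom  bias=-1
  edge (4, 18)→(5, 15): d=(1,-3) top-left  bias=+0
  edge (5, 15)→(16, 18): d=(11,3) right/bottom  bias=-1
    (4,1)@(9, 3): e=[180,0,-144] → ·  [on edge]
    (3,4)@(7, 9): e=[108,0,-72] → ·  [on edge]
    (2,7)@(5, 15): e=[36,0,0] → ·  [on edge]
    (2,8)@(5, 17): e=[12,2,22] → #
    (3,8)@(7, 17): e=[12,8,16] → #
    (4,8)@(9, 17): e=[12,14,10] → #
    (5,8)@(11, 17): e=[12,20,4] → #
    (6,8)@(13, 17): e=[12,26,-2] → ·
    (2,9)@(5, 19): e=[-12,4,44] → ·
    (3,9)@(7, 19): e=[-12,10,38] → ·
    (4,9)@(9, 19): e=[-12,16,32] → ·
    (5,9)@(11, 19): e=[-12,22,26] → ·
    (1,10)@(3, 21): e=[-36,0,72] → ·  [on edge]
  covered (4 px):
    · · · · · · · · · ·
    · · · · · · · · · ·
    · · · · · · · · · ·
    · · · · · · · · · ·
    · · · · · · · · · ·
    · · · · · · · · · ·
    · · · · · · · · · ·
    · · · · · · · · · ·
    · · # # # # · · · ·
    · · · · · · · · · ·
    · · · · · · · · · ·

Final: 27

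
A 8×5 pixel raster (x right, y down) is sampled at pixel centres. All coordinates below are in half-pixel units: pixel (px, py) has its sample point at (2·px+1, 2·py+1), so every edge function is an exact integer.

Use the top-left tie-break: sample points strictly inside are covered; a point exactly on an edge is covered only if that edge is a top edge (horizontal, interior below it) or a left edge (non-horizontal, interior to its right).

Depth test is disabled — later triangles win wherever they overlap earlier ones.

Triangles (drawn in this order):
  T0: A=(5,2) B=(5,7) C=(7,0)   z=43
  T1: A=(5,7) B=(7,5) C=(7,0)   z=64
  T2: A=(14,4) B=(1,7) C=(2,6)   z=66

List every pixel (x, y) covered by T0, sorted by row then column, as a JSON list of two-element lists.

T0:
  2·area = 10  (B↔C swapped to make it positive)
  edge (5, 2)→(7, 0): d=(2,-2) top-left  bias=+0
  edge (7, 0)→(5, 7): d=(-2,7) right/bottom  bias=-1
  edge (5, 7)→(5, 2): d=(0,-5) top-left  bias=+0
    (2,0)@(5, 1): e=[-2,12,0] → ·  [on edge]
    (2,1)@(5, 3): e=[2,8,0] → █  [on edge]
    (3,1)@(7, 3): e=[6,-6,10] → ·
    (2,2)@(5, 5): e=[6,4,0] → █  [on edge]
    (3,2)@(7, 5): e=[10,-10,10] → ·
    (2,3)@(5, 7): e=[10,0,0] → ·  [on edge]
    (2,4)@(5, 9): e=[14,-4,0] → ·  [on edge]
  covered (2 px):
    · · · · · · · ·
    · · █ · · · · ·
    · · █ · · · · ·
    · · · · · · · ·
    · · · · · · · ·
T1:
  2·area = 10  (B↔C swapped to make it positive)
  edge (5, 7)→(7, 0): d=(2,-7) top-left  bias=+0
  edge (7, 0)→(7, 5): d=(0,5) right/bottom  bias=-1
  edge (7, 5)→(5, 7): d=(-2,2) right/bottom  bias=-1
    (3,0)@(7, 1): e=[2,0,8] → ·  [on edge]
    (5,0)@(11, 1): e=[30,-20,0] → ·  [on edge]
    (3,1)@(7, 3): e=[6,0,4] → ·  [on edge]
    (4,1)@(9, 3): e=[20,-10,0] → ·  [on edge]
    (3,2)@(7, 5): e=[10,0,0] → ·  [on edge]
    (2,3)@(5, 7): e=[0,10,0] → ·  [on edge]
    (3,3)@(7, 7): e=[14,0,-4] → ·  [on edge]
    (1,4)@(3, 9): e=[-10,20,0] → ·  [on edge]
    (3,4)@(7, 9): e=[18,0,-8] → ·  [on edge]
  covered (0 px):
    · · · · · · · ·
    · · · · · · · ·
    · · · · · · · ·
    · · · · · · · ·
    · · · · · · · ·
T2:
  2·area = 10
  edge (14, 4)→(1, 7): d=(-13,3) right/bottom  bias=-1
  edge (1, 7)→(2, 6): d=(1,-1) top-left  bias=+0
  edge (2, 6)→(14, 4): d=(12,-2) top-left  bias=+0
    (3,0)@(7, 1): e=[60,0,-50] → ·  [on edge]
    (2,1)@(5, 3): e=[40,0,-30] → ·  [on edge]
    (1,2)@(3, 5): e=[20,0,-10] → ·  [on edge]
    (4,2)@(9, 5): e=[2,6,2] → █
    (5,2)@(11, 5): e=[-4,8,6] → ·
    (0,3)@(1, 7): e=[0,0,10] → ·  [on edge]
    (4,3)@(9, 7): e=[-24,8,26] → ·
  covered (1 px):
    · · · · · · · ·
    · · · · · · · ·
    · · · · █ · · ·
    · · · · · · · ·
    · · · · · · · ·

Answer: [[2,1],[2,2]]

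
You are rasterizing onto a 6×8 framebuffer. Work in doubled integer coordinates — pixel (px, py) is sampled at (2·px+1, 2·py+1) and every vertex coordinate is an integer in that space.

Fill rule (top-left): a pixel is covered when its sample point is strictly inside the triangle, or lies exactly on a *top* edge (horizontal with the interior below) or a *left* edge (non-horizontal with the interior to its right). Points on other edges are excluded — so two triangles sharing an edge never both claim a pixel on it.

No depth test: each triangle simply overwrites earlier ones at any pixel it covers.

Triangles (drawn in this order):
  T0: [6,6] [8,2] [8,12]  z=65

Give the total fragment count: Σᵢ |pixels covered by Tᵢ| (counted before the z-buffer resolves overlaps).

T0:
  2·area = 20
  edge (6, 6)→(8, 2): d=(2,-4) top-left  bias=+0
  edge (8, 2)→(8, 12): d=(0,10) right/bottom  bias=-1
  edge (8, 12)→(6, 6): d=(-2,-6) top-left  bias=+0
    (2,1)@(5, 3): e=[-10,30,0] → ·  [on edge]
    (3,2)@(7, 5): e=[2,10,8] → █
    (4,2)@(9, 5): e=[10,-10,20] → ·
    (3,3)@(7, 7): e=[6,10,4] → █
    (4,3)@(9, 7): e=[14,-10,16] → ·
    (3,4)@(7, 9): e=[10,10,0] → █  [on edge]
    (4,4)@(9, 9): e=[18,-10,12] → ·
    (3,5)@(7, 11): e=[14,10,-4] → ·
    (4,7)@(9, 15): e=[30,-10,0] → ·  [on edge]
  covered (3 px):
    · · · · · ·
    · · · · · ·
    · · · █ · ·
    · · · █ · ·
    · · · █ · ·
    · · · · · ·
    · · · · · ·
    · · · · · ·

Final: 3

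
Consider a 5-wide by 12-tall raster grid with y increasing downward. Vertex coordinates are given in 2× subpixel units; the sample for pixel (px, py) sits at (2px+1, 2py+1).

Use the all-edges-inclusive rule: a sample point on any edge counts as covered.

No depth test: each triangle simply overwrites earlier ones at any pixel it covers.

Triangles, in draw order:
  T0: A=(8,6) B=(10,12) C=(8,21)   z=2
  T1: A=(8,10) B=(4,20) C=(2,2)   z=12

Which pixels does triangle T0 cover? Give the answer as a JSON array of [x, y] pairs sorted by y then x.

T0:
  2·area = 30
  edge (8, 6)→(10, 12): d=(2,6) inclusive
  edge (10, 12)→(8, 21): d=(-2,9) inclusive
  edge (8, 21)→(8, 6): d=(0,-15) inclusive
    (3,1)@(7, 3): e=[0,45,-15] → ·  [on edge]
    (4,4)@(9, 9): e=[0,15,15] → █  [on edge]
    (4,5)@(9, 11): e=[4,11,15] → █
    (4,6)@(9, 13): e=[8,7,15] → █
    (4,7)@(9, 15): e=[12,3,15] → █
    (4,8)@(9, 17): e=[16,-1,15] → ·
  covered (4 px):
    · · · · ·
    · · · · ·
    · · · · ·
    · · · · ·
    · · · · █
    · · · · █
    · · · · █
    · · · · █
    · · · · ·
    · · · · ·
    · · · · ·
    · · · · ·
T1:
  2·area = 92
  edge (8, 10)→(4, 20): d=(-4,10) inclusive
  edge (4, 20)→(2, 2): d=(-2,-18) inclusive
  edge (2, 2)→(8, 10): d=(6,8) inclusive
    (1,2)@(3, 5): e=[70,12,10] → █
    (2,2)@(5, 5): e=[50,48,-6] → ·
    (1,3)@(3, 7): e=[62,8,22] → █
    (2,3)@(5, 7): e=[42,44,6] → █
    (3,3)@(7, 7): e=[22,80,-10] → ·
    (1,4)@(3, 9): e=[54,4,34] → █
    (3,4)@(7, 9): e=[14,76,2] → █
    (4,4)@(9, 9): e=[-6,112,-14] → ·
    (1,5)@(3, 11): e=[46,0,46] → █  [on edge]
    (4,5)@(9, 11): e=[-14,108,-2] → ·
    (1,6)@(3, 13): e=[38,-4,58] → ·
    (2,6)@(5, 13): e=[18,32,42] → █
  covered (12 px):
    · · · · ·
    · · · · ·
    · █ · · ·
    · █ █ · ·
    · █ █ █ ·
    · █ █ █ ·
    · · █ · ·
    · · █ · ·
    · · █ · ·
    · · · · ·
    · · · · ·
    · · · · ·

Answer: [[4,4],[4,5],[4,6],[4,7]]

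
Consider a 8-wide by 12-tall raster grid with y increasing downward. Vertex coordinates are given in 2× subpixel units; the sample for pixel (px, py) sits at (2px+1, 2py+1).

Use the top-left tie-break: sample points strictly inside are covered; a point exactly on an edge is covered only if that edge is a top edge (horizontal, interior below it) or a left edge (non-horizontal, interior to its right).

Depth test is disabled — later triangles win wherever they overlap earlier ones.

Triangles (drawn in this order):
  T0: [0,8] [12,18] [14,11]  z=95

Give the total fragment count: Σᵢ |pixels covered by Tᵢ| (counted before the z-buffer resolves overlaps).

T0:
  2·area = 104  (B↔C swapped to make it positive)
  edge (0, 8)→(14, 11): d=(14,3) right/bottom  bias=-1
  edge (14, 11)→(12, 18): d=(-2,7) right/bottom  bias=-1
  edge (12, 18)→(0, 8): d=(-12,-10) top-left  bias=+0
    (1,4)@(3, 9): e=[5,81,18] → █
    (2,4)@(5, 9): e=[-1,67,38] → ·
    (1,5)@(3, 11): e=[33,77,-6] → ·
    (2,5)@(5, 11): e=[27,63,14] → █
    (3,5)@(7, 11): e=[21,49,34] → █
    (4,5)@(9, 11): e=[15,35,54] → █
    (5,5)@(11, 11): e=[9,21,74] → █
    (6,5)@(13, 11): e=[3,7,94] → █
    (7,5)@(15, 11): e=[-3,-7,114] → ·
    (2,6)@(5, 13): e=[55,59,-10] → ·
    (3,6)@(7, 13): e=[49,45,10] → █
    (7,6)@(15, 13): e=[25,-11,90] → ·
  covered (13 px):
    · · · · · · · ·
    · · · · · · · ·
    · · · · · · · ·
    · · · · · · · ·
    · █ · · · · · ·
    · · █ █ █ █ █ ·
    · · · █ █ █ █ ·
    · · · · █ █ · ·
    · · · · · █ · ·
    · · · · · · · ·
    · · · · · · · ·
    · · · · · · · ·

Final: 13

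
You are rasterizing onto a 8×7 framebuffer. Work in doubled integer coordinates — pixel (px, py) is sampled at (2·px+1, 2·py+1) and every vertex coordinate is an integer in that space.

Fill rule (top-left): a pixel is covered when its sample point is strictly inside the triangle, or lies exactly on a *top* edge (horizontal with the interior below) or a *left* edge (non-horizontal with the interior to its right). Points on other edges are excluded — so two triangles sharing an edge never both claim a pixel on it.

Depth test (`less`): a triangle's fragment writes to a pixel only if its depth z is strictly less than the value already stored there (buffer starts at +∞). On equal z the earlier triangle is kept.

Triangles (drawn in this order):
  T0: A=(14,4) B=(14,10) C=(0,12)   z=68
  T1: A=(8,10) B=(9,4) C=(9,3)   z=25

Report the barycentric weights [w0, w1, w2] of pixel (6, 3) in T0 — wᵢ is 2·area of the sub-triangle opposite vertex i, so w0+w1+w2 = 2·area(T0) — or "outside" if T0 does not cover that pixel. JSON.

T0:
  2·area = 84
  edge (14, 4)→(14, 10): d=(0,6) right/bottom  bias=-1
  edge (14, 10)→(0, 12): d=(-14,2) right/bottom  bias=-1
  edge (0, 12)→(14, 4): d=(14,-8) top-left  bias=+0
    (6,2)@(13, 5): e=[6,72,6] → #
    (7,2)@(15, 5): e=[-6,68,22] → ·
    (4,3)@(9, 7): e=[30,52,2] → #
    (5,3)@(11, 7): e=[18,48,18] → #
    (7,3)@(15, 7): e=[-6,40,50] → ·
    (3,4)@(7, 9): e=[42,28,14] → #
    (7,4)@(15, 9): e=[-6,12,78] → ·
    (1,5)@(3, 11): e=[66,8,10] → #
    (2,5)@(5, 11): e=[54,4,26] → #
    (3,5)@(7, 11): e=[42,0,42] → ·  [on edge]
    (4,5)@(9, 11): e=[30,-4,58] → ·
    (5,5)@(11, 11): e=[18,-8,74] → ·
  covered (10 px):
    · · · · · · · ·
    · · · · · · · ·
    · · · · · · # ·
    · · · · # # # ·
    · · · # # # # ·
    · # # · · · · ·
    · · · · · · · ·
T1:
  2·area = 1  (B↔C swapped to make it positive)
  edge (8, 10)→(9, 3): d=(1,-7) top-left  bias=+0
  edge (9, 3)→(9, 4): d=(0,1) right/bottom  bias=-1
  edge (9, 4)→(8, 10): d=(-1,6) right/bottom  bias=-1
    (4,0)@(9, 1): e=[-2,0,3] → ·  [on edge]
    (4,1)@(9, 3): e=[0,0,1] → ·  [on edge]
    (4,2)@(9, 5): e=[2,0,-1] → ·  [on edge]
    (4,3)@(9, 7): e=[4,0,-3] → ·  [on edge]
    (4,4)@(9, 9): e=[6,0,-5] → ·  [on edge]
    (4,5)@(9, 11): e=[8,0,-7] → ·  [on edge]
    (4,6)@(9, 13): e=[10,0,-9] → ·  [on edge]
  covered (0 px):
    · · · · · · · ·
    · · · · · · · ·
    · · · · · · · ·
    · · · · · · · ·
    · · · · · · · ·
    · · · · · · · ·
    · · · · · · · ·

Final: [44,34,6]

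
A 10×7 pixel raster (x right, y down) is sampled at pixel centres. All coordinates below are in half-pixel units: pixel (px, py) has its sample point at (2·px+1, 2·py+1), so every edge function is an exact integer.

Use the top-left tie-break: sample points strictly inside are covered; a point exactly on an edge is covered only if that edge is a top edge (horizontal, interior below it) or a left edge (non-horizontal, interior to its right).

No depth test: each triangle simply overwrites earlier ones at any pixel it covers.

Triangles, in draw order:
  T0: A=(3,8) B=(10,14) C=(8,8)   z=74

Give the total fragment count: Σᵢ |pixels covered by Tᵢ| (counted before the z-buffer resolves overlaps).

T0:
  2·area = 30  (B↔C swapped to make it positive)
  edge (3, 8)→(8, 8): d=(5,0) top-left  bias=+0
  edge (8, 8)→(10, 14): d=(2,6) right/bottom  bias=-1
  edge (10, 14)→(3, 8): d=(-7,-6) top-left  bias=+0
    (3,2)@(7, 5): e=[-15,0,45] → .  [on edge]
    (2,4)@(5, 9): e=[5,20,5] → X
    (3,4)@(7, 9): e=[5,8,17] → X
    (4,4)@(9, 9): e=[5,-4,29] → .
    (2,5)@(5, 11): e=[15,24,-9] → .
    (3,5)@(7, 11): e=[15,12,3] → X
    (4,5)@(9, 11): e=[15,0,15] → .  [on edge]
    (3,6)@(7, 13): e=[25,16,-11] → .
    (4,6)@(9, 13): e=[25,4,1] → X
    (5,6)@(11, 13): e=[25,-8,13] → .
  covered (4 px):
    . . . . . . . . . .
    . . . . . . . . . .
    . . . . . . . . . .
    . . . . . . . . . .
    . . X X . . . . . .
    . . . X . . . . . .
    . . . . X . . . . .

Answer: 4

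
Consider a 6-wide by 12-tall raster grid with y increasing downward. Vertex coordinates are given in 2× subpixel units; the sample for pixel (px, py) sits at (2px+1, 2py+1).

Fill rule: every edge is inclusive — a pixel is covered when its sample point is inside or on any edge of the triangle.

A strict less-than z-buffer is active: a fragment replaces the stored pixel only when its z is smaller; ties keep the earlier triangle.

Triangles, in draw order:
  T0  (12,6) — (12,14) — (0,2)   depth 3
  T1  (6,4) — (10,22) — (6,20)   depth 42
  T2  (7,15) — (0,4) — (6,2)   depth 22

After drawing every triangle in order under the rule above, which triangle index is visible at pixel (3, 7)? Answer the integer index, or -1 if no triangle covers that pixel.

T0:
  2·area = 96
  edge (12, 6)→(12, 14): d=(0,8) inclusive
  edge (12, 14)→(0, 2): d=(-12,-12) inclusive
  edge (0, 2)→(12, 6): d=(12,4) inclusive
    (0,1)@(1, 3): e=[88,0,8] → X  [on edge]
    (1,1)@(3, 3): e=[72,24,0] → X  [on edge]
    (2,1)@(5, 3): e=[56,48,-8] → .
    (0,2)@(1, 5): e=[88,-24,32] → .
    (1,2)@(3, 5): e=[72,0,24] → X  [on edge]
    (2,2)@(5, 5): e=[56,24,16] → X
    (3,2)@(7, 5): e=[40,48,8] → X
    (4,2)@(9, 5): e=[24,72,0] → X  [on edge]
    (5,2)@(11, 5): e=[8,96,-8] → .
    (1,3)@(3, 7): e=[72,-24,48] → .
    (2,3)@(5, 7): e=[56,0,40] → X  [on edge]
    (5,3)@(11, 7): e=[8,72,16] → X
    (3,4)@(7, 9): e=[40,0,56] → X  [on edge]
    (4,5)@(9, 11): e=[24,0,72] → X  [on edge]
    (5,6)@(11, 13): e=[8,0,88] → X  [on edge]
  covered (16 px):
    . . . . . .
    X X . . . .
    . X X X X .
    . . X X X X
    . . . X X X
    . . . . X X
    . . . . . X
    . . . . . .
    . . . . . .
    . . . . . .
    . . . . . .
    . . . . . .
T1:
  2·area = 64
  edge (6, 4)→(10, 22): d=(4,18) inclusive
  edge (10, 22)→(6, 20): d=(-4,-2) inclusive
  edge (6, 20)→(6, 4): d=(0,-16) inclusive
    (3,4)@(7, 9): e=[2,46,16] → X
    (4,4)@(9, 9): e=[-34,50,48] → .
    (3,5)@(7, 11): e=[10,38,16] → X
    (4,5)@(9, 11): e=[-26,42,48] → .
    (3,6)@(7, 13): e=[18,30,16] → X
    (4,6)@(9, 13): e=[-18,34,48] → .
    (3,7)@(7, 15): e=[26,22,16] → X
    (4,7)@(9, 15): e=[-10,26,48] → .
    (3,8)@(7, 17): e=[34,14,16] → X
    (4,8)@(9, 17): e=[-2,18,48] → .
    (3,9)@(7, 19): e=[42,6,16] → X
    (4,9)@(9, 19): e=[6,10,48] → X
  covered (8 px):
    . . . . . .
    . . . . . .
    . . . . . .
    . . . . . .
    . . . X . .
    . . . X . .
    . . . X . .
    . . . X . .
    . . . X . .
    . . . X X .
    . . . . X .
    . . . . . .
T2:
  2·area = 80
  edge (7, 15)→(0, 4): d=(-7,-11) inclusive
  edge (0, 4)→(6, 2): d=(6,-2) inclusive
  edge (6, 2)→(7, 15): d=(1,13) inclusive
    (4,0)@(9, 1): e=[120,0,-40] → .  [on edge]
    (1,1)@(3, 3): e=[40,0,40] → X  [on edge]
    (2,1)@(5, 3): e=[62,4,14] → X
    (3,1)@(7, 3): e=[84,8,-12] → .
    (0,2)@(1, 5): e=[4,8,68] → X
    (3,2)@(7, 5): e=[70,20,-10] → .
    (0,3)@(1, 7): e=[-10,20,70] → .
    (1,3)@(3, 7): e=[12,24,44] → X
    (3,3)@(7, 7): e=[56,32,-8] → .
    (1,4)@(3, 9): e=[-2,36,46] → .
    (2,4)@(5, 9): e=[20,40,20] → X
    (3,4)@(7, 9): e=[42,44,-6] → .
    (3,7)@(7, 15): e=[0,80,0] → X  [on edge]
  covered (10 px):
    . . . . . .
    . X X . . .
    X X X . . .
    . X X . . .
    . . X . . .
    . . X . . .
    . . . . . .
    . . . X . .
    . . . . . .
    . . . . . .
    . . . . . .
    . . . . . .

Z-buffer (winner per pixel, '.' = empty):
  . . . . . .
  0 0 2 . . .
  2 0 0 0 0 .
  . 2 0 0 0 0
  . . 2 0 0 0
  . . 2 1 0 0
  . . . 1 . 0
  . . . 2 . .
  . . . 1 . .
  . . . 1 1 .
  . . . . 1 .
  . . . . . .

Result: 2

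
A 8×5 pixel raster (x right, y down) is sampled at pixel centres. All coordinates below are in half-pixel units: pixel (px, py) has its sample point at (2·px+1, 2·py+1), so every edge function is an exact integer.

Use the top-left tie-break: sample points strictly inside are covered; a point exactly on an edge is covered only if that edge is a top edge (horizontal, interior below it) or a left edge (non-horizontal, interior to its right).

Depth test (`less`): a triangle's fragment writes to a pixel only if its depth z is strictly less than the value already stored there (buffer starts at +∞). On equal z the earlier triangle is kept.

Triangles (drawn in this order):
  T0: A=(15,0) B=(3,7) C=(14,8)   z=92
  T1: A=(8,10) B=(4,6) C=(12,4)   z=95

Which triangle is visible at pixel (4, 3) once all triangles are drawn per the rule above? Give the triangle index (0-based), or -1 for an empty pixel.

T0:
  2·area = 89  (B↔C swapped to make it positive)
  edge (15, 0)→(14, 8): d=(-1,8) right/bottom  bias=-1
  edge (14, 8)→(3, 7): d=(-11,-1) top-left  bias=+0
  edge (3, 7)→(15, 0): d=(12,-7) top-left  bias=+0
    (5,1)@(11, 3): e=[29,52,8] → X
    (6,1)@(13, 3): e=[13,54,22] → X
    (7,1)@(15, 3): e=[-3,56,36] → .
    (3,2)@(7, 5): e=[59,26,4] → X
    (4,2)@(9, 5): e=[43,28,18] → X
    (7,2)@(15, 5): e=[-5,34,60] → .
    (1,3)@(3, 7): e=[89,0,0] → X  [on edge]
    (2,3)@(5, 7): e=[73,2,14] → X
    (7,3)@(15, 7): e=[-7,12,84] → .
    (1,4)@(3, 9): e=[87,-22,24] → .
    (2,4)@(5, 9): e=[71,-20,38] → .
    (3,4)@(7, 9): e=[55,-18,52] → .
  covered (12 px):
    . . . . . . . .
    . . . . . X X .
    . . . X X X X .
    . X X X X X X .
    . . . . . . . .
T1:
  2·area = 40
  edge (8, 10)→(4, 6): d=(-4,-4) top-left  bias=+0
  edge (4, 6)→(12, 4): d=(8,-2) top-left  bias=+0
  edge (12, 4)→(8, 10): d=(-4,6) right/bottom  bias=-1
    (0,1)@(1, 3): e=[0,-30,70] → .  [on edge]
    (1,2)@(3, 5): e=[0,-10,50] → .  [on edge]
    (4,2)@(9, 5): e=[24,2,14] → X
    (5,2)@(11, 5): e=[32,6,2] → X
    (6,2)@(13, 5): e=[40,10,-10] → .
    (2,3)@(5, 7): e=[0,10,30] → X  [on edge]
    (3,3)@(7, 7): e=[8,14,18] → X
    (5,3)@(11, 7): e=[24,22,-6] → .
    (2,4)@(5, 9): e=[-8,26,22] → .
    (3,4)@(7, 9): e=[0,30,10] → X  [on edge]
    (4,4)@(9, 9): e=[8,34,-2] → .
  covered (6 px):
    . . . . . . . .
    . . . . . . . .
    . . . . X X . .
    . . X X X . . .
    . . . X . . . .

Z-buffer (winner per pixel, '.' = empty):
  . . . . . . . .
  . . . . . 0 0 .
  . . . 0 0 0 0 .
  . 0 0 0 0 0 0 .
  . . . 1 . . . .

Answer: 0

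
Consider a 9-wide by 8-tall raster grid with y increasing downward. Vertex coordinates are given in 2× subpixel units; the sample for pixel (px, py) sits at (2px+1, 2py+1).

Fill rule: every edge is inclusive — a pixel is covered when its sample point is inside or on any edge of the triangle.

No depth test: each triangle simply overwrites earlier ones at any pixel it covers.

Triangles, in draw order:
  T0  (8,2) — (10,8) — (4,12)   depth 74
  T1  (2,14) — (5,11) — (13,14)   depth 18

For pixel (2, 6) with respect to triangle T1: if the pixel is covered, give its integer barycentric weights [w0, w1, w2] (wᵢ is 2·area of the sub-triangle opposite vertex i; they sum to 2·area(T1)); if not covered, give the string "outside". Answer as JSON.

T0:
  2·area = 44
  edge (8, 2)→(10, 8): d=(2,6) inclusive
  edge (10, 8)→(4, 12): d=(-6,4) inclusive
  edge (4, 12)→(8, 2): d=(4,-10) inclusive
    (3,2)@(7, 5): e=[12,30,2] → █
    (4,2)@(9, 5): e=[0,22,22] → █  [on edge]
    (5,2)@(11, 5): e=[-12,14,42] → ·
    (3,3)@(7, 7): e=[16,18,10] → █
    (5,3)@(11, 7): e=[-8,2,50] → ·
    (3,4)@(7, 9): e=[20,6,18] → █
    (4,4)@(9, 9): e=[8,-2,38] → ·
    (2,5)@(5, 11): e=[36,2,6] → █
    (3,5)@(7, 11): e=[24,-6,26] → ·
    (5,5)@(11, 11): e=[0,-22,66] → ·  [on edge]
    (2,6)@(5, 13): e=[40,-10,14] → ·
  covered (6 px):
    · · · · · · · · ·
    · · · · · · · · ·
    · · · █ █ · · · ·
    · · · █ █ · · · ·
    · · · █ · · · · ·
    · · █ · · · · · ·
    · · · · · · · · ·
    · · · · · · · · ·
T1:
  2·area = 33
  edge (2, 14)→(5, 11): d=(3,-3) inclusive
  edge (5, 11)→(13, 14): d=(8,3) inclusive
  edge (13, 14)→(2, 14): d=(-11,0) inclusive
    (7,0)@(15, 1): e=[0,-110,143] → ·  [on edge]
    (6,1)@(13, 3): e=[0,-88,121] → ·  [on edge]
    (5,2)@(11, 5): e=[0,-66,99] → ·  [on edge]
    (4,3)@(9, 7): e=[0,-44,77] → ·  [on edge]
    (3,4)@(7, 9): e=[0,-22,55] → ·  [on edge]
    (2,5)@(5, 11): e=[0,0,33] → █  [on edge]
    (3,5)@(7, 11): e=[6,-6,33] → ·
    (1,6)@(3, 13): e=[0,22,11] → █  [on edge]
    (3,6)@(7, 13): e=[12,10,11] → █
    (4,6)@(9, 13): e=[18,4,11] → █
    (5,6)@(11, 13): e=[24,-2,11] → ·
    (0,7)@(1, 15): e=[0,44,-11] → ·  [on edge]
  covered (5 px):
    · · · · · · · · ·
    · · · · · · · · ·
    · · · · · · · · ·
    · · · · · · · · ·
    · · · · · · · · ·
    · · █ · · · · · ·
    · █ █ █ █ · · · ·
    · · · · · · · · ·

Answer: [16,11,6]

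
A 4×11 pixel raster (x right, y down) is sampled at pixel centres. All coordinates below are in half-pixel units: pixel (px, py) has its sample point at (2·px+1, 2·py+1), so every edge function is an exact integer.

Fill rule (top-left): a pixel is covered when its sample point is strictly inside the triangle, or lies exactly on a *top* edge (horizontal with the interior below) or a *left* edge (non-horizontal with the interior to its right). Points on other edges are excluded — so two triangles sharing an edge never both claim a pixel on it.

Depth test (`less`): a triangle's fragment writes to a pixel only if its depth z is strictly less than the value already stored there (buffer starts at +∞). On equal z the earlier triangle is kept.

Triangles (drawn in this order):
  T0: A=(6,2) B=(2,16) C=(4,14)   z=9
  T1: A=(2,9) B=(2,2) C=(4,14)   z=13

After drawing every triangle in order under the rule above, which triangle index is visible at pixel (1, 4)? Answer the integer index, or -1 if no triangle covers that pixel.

T0:
  2·area = 20  (B↔C swapped to make it positive)
  edge (6, 2)→(4, 14): d=(-2,12) right/bottom  bias=-1
  edge (4, 14)→(2, 16): d=(-2,2) right/bottom  bias=-1
  edge (2, 16)→(6, 2): d=(4,-14) top-left  bias=+0
    (2,3)@(5, 7): e=[2,12,6] → X
    (3,3)@(7, 7): e=[-22,8,34] → .
    (2,4)@(5, 9): e=[-2,8,14] → .
    (3,5)@(7, 11): e=[-30,0,50] → .  [on edge]
    (1,6)@(3, 13): e=[14,4,2] → X
    (2,6)@(5, 13): e=[-10,0,30] → .  [on edge]
    (1,7)@(3, 15): e=[10,0,10] → .  [on edge]
    (0,8)@(1, 17): e=[30,0,-10] → .  [on edge]
  covered (2 px):
    . . . .
    . . . .
    . . . .
    . . X .
    . . . .
    . . . .
    . X . .
    . . . .
    . . . .
    . . . .
    . . . .
T1:
  2·area = 14
  edge (2, 9)→(2, 2): d=(0,-7) top-left  bias=+0
  edge (2, 2)→(4, 14): d=(2,12) right/bottom  bias=-1
  edge (4, 14)→(2, 9): d=(-2,-5) top-left  bias=+0
    (1,4)@(3, 9): e=[7,2,5] → X
    (2,4)@(5, 9): e=[21,-22,15] → .
    (1,5)@(3, 11): e=[7,6,1] → X
    (2,5)@(5, 11): e=[21,-18,11] → .
    (1,6)@(3, 13): e=[7,10,-3] → .
  covered (2 px):
    . . . .
    . . . .
    . . . .
    . . . .
    . X . .
    . X . .
    . . . .
    . . . .
    . . . .
    . . . .
    . . . .

Z-buffer (winner per pixel, '.' = empty):
  . . . .
  . . . .
  . . . .
  . . 0 .
  . 1 . .
  . 1 . .
  . 0 . .
  . . . .
  . . . .
  . . . .
  . . . .

Answer: 1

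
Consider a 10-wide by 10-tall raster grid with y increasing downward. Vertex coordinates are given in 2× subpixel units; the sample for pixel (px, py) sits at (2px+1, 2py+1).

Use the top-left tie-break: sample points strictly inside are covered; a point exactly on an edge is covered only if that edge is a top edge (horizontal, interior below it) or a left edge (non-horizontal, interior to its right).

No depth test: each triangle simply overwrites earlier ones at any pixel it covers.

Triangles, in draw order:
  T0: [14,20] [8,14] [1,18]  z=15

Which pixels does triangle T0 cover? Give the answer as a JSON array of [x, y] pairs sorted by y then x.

T0:
  2·area = 66  (B↔C swapped to make it positive)
  edge (14, 20)→(1, 18): d=(-13,-2) top-left  bias=+0
  edge (1, 18)→(8, 14): d=(7,-4) top-left  bias=+0
  edge (8, 14)→(14, 20): d=(6,6) right/bottom  bias=-1
    (0,3)@(1, 7): e=[143,-77,0] → ·  [on edge]
    (1,4)@(3, 9): e=[121,-55,0] → ·  [on edge]
    (2,5)@(5, 11): e=[99,-33,0] → ·  [on edge]
    (3,6)@(7, 13): e=[77,-11,0] → ·  [on edge]
    (3,7)@(7, 15): e=[51,3,12] → #
    (4,7)@(9, 15): e=[55,11,0] → ·  [on edge]
    (1,8)@(3, 17): e=[17,1,48] → #
    (2,8)@(5, 17): e=[21,9,36] → #
    (4,8)@(9, 17): e=[29,25,12] → #
    (5,8)@(11, 17): e=[33,33,0] → ·  [on edge]
    (1,9)@(3, 19): e=[-9,15,60] → ·
    (2,9)@(5, 19): e=[-5,23,48] → ·
    (6,9)@(13, 19): e=[11,55,0] → ·  [on edge]
  covered (7 px):
    · · · · · · · · · ·
    · · · · · · · · · ·
    · · · · · · · · · ·
    · · · · · · · · · ·
    · · · · · · · · · ·
    · · · · · · · · · ·
    · · · · · · · · · ·
    · · · # · · · · · ·
    · # # # # · · · · ·
    · · · · # # · · · ·

Final: [[3,7],[1,8],[2,8],[3,8],[4,8],[4,9],[5,9]]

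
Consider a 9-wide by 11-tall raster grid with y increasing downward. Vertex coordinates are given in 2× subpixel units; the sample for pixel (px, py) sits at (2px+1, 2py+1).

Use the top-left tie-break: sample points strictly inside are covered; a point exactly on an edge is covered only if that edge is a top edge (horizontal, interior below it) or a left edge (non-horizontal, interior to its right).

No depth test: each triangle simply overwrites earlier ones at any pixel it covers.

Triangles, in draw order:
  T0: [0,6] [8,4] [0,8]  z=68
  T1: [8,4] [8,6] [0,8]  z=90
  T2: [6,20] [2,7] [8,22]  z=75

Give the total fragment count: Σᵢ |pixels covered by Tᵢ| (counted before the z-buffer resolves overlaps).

T0:
  2·area = 16
  edge (0, 6)→(8, 4): d=(8,-2) top-left  bias=+0
  edge (8, 4)→(0, 8): d=(-8,4) right/bottom  bias=-1
  edge (0, 8)→(0, 6): d=(0,-2) top-left  bias=+0
    (2,2)@(5, 5): e=[2,4,10] → █
    (3,2)@(7, 5): e=[6,-4,14] → ·
    (0,3)@(1, 7): e=[10,4,2] → █
    (1,3)@(3, 7): e=[14,-4,6] → ·
    (2,3)@(5, 7): e=[18,-12,10] → ·
    (0,4)@(1, 9): e=[26,-12,2] → ·
  covered (2 px):
    · · · · · · · · ·
    · · · · · · · · ·
    · · █ · · · · · ·
    █ · · · · · · · ·
    · · · · · · · · ·
    · · · · · · · · ·
    · · · · · · · · ·
    · · · · · · · · ·
    · · · · · · · · ·
    · · · · · · · · ·
    · · · · · · · · ·
T1:
  2·area = 16
  edge (8, 4)→(8, 6): d=(0,2) right/bottom  bias=-1
  edge (8, 6)→(0, 8): d=(-8,2) right/bottom  bias=-1
  edge (0, 8)→(8, 4): d=(8,-4) top-left  bias=+0
    (3,2)@(7, 5): e=[2,10,4] → █
    (4,2)@(9, 5): e=[-2,6,12] → ·
    (1,3)@(3, 7): e=[10,2,4] → █
    (2,3)@(5, 7): e=[6,-2,12] → ·
    (3,3)@(7, 7): e=[2,-6,20] → ·
    (1,4)@(3, 9): e=[10,-14,20] → ·
  covered (2 px):
    · · · · · · · · ·
    · · · · · · · · ·
    · · · █ · · · · ·
    · █ · · · · · · ·
    · · · · · · · · ·
    · · · · · · · · ·
    · · · · · · · · ·
    · · · · · · · · ·
    · · · · · · · · ·
    · · · · · · · · ·
    · · · · · · · · ·
T2:
  2·area = 18
  edge (6, 20)→(2, 7): d=(-4,-13) top-left  bias=+0
  edge (2, 7)→(8, 22): d=(6,15) right/bottom  bias=-1
  edge (8, 22)→(6, 20): d=(-2,-2) top-left  bias=+0
    (0,7)@(1, 15): e=[-45,63,0] → ·  [on edge]
    (2,7)@(5, 15): e=[7,3,8] → █
    (3,7)@(7, 15): e=[33,-27,12] → ·
    (1,8)@(3, 17): e=[-27,45,0] → ·  [on edge]
    (2,8)@(5, 17): e=[-1,15,4] → ·
    (2,9)@(5, 19): e=[-9,27,0] → ·  [on edge]
    (3,10)@(7, 21): e=[9,9,0] → █  [on edge]
    (4,10)@(9, 21): e=[35,-21,4] → ·
  covered (2 px):
    · · · · · · · · ·
    · · · · · · · · ·
    · · · · · · · · ·
    · · · · · · · · ·
    · · · · · · · · ·
    · · · · · · · · ·
    · · · · · · · · ·
    · · █ · · · · · ·
    · · · · · · · · ·
    · · · · · · · · ·
    · · · █ · · · · ·

Result: 6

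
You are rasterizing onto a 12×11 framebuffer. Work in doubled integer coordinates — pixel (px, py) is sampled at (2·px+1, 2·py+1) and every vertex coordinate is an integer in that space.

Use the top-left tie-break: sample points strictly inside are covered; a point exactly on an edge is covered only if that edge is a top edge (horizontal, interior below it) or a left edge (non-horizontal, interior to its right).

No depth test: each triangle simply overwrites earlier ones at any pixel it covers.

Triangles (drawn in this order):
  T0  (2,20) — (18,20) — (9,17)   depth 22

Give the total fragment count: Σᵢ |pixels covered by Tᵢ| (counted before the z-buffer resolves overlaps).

T0:
  2·area = 48  (B↔C swapped to make it positive)
  edge (2, 20)→(9, 17): d=(7,-3) top-left  bias=+0
  edge (9, 17)→(18, 20): d=(9,3) right/bottom  bias=-1
  edge (18, 20)→(2, 20): d=(-16,0) right/bottom  bias=-1
    (11,5)@(23, 11): e=[0,-96,144] → ·  [on edge]
    (1,7)@(3, 15): e=[-32,0,80] → ·  [on edge]
    (4,8)@(9, 17): e=[0,0,48] → ·  [on edge]
    (2,9)@(5, 19): e=[2,30,16] → #
    (3,9)@(7, 19): e=[8,24,16] → #
    (4,9)@(9, 19): e=[14,18,16] → #
    (5,9)@(11, 19): e=[20,12,16] → #
    (6,9)@(13, 19): e=[26,6,16] → #
    (7,9)@(15, 19): e=[32,0,16] → ·  [on edge]
    (2,10)@(5, 21): e=[16,48,-16] → ·
    (3,10)@(7, 21): e=[22,42,-16] → ·
    (4,10)@(9, 21): e=[28,36,-16] → ·
    (10,10)@(21, 21): e=[64,0,-16] → ·  [on edge]
  covered (5 px):
    · · · · · · · · · · · ·
    · · · · · · · · · · · ·
    · · · · · · · · · · · ·
    · · · · · · · · · · · ·
    · · · · · · · · · · · ·
    · · · · · · · · · · · ·
    · · · · · · · · · · · ·
    · · · · · · · · · · · ·
    · · · · · · · · · · · ·
    · · # # # # # · · · · ·
    · · · · · · · · · · · ·

Final: 5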